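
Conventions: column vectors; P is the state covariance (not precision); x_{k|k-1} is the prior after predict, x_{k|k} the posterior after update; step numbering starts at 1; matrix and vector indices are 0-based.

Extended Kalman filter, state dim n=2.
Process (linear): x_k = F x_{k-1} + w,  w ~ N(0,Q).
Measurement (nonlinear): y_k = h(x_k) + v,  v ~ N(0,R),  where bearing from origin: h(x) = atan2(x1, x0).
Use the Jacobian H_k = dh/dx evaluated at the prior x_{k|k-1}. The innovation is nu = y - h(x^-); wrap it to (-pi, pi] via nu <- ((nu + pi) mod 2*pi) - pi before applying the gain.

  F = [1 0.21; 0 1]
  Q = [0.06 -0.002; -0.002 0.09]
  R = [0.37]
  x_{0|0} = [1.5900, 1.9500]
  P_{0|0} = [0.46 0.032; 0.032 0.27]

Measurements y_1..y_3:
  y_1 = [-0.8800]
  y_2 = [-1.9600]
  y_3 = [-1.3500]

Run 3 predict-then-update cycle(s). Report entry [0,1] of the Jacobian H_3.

step 1: x^-=[1.9995, 1.9500]  P^-=[0.5453 0.0867; 0.0867 0.3600]  H_jac=[-0.2500 0.2563]  S=[0.4166]  K=[-0.2739; 0.1695]  nu=[-1.6529]  x^+=[2.4522, 1.6699]  P^+=[0.5141 0.1060; 0.1060 0.3480]
step 2: x^-=[2.8029, 1.6699]  P^-=[0.6340 0.1771; 0.1771 0.4380]  H_jac=[-0.1569 0.2633]  S=[0.4013]  K=[-0.1316; 0.2182]  nu=[-2.4973]  x^+=[3.1315, 1.1251]  P^+=[0.6270 0.1886; 0.1886 0.4189]
step 3: x^-=[3.3678, 1.1251]  P^-=[0.7847 0.2746; 0.2746 0.5089]  H_jac=[-0.0892 0.2671]  S=[0.3995]  K=[0.0083; 0.2790]  nu=[-1.6724]  x^+=[3.3538, 0.6585]  P^+=[0.7847 0.2737; 0.2737 0.4778]

H_jac[0,1] = 0.2671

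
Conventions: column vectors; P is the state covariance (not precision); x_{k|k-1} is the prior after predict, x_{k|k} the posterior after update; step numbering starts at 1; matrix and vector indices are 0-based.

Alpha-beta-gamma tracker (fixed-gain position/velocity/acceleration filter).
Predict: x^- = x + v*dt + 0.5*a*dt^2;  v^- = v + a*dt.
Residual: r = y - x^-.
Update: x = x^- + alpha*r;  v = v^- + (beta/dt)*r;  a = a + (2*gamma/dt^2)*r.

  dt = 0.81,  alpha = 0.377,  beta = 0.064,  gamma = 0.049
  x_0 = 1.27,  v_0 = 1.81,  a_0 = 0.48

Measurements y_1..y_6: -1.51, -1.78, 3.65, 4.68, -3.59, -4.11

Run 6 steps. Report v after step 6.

step 1: x_pred=2.8936  r=-4.4036  x^+=1.2334  v^+=1.8509  a^+=-0.1777
step 2: x_pred=2.6743  r=-4.4543  x^+=0.9950  v^+=1.3549  a^+=-0.8431
step 3: x_pred=1.8160  r=1.8340  x^+=2.5074  v^+=0.8170  a^+=-0.5691
step 4: x_pred=2.9824  r=1.6976  x^+=3.6224  v^+=0.4901  a^+=-0.3156
step 5: x_pred=3.9159  r=-7.5059  x^+=1.0862  v^+=-0.3586  a^+=-1.4367
step 6: x_pred=0.3244  r=-4.4344  x^+=-1.3474  v^+=-1.8727  a^+=-2.0991

v_post = -1.8727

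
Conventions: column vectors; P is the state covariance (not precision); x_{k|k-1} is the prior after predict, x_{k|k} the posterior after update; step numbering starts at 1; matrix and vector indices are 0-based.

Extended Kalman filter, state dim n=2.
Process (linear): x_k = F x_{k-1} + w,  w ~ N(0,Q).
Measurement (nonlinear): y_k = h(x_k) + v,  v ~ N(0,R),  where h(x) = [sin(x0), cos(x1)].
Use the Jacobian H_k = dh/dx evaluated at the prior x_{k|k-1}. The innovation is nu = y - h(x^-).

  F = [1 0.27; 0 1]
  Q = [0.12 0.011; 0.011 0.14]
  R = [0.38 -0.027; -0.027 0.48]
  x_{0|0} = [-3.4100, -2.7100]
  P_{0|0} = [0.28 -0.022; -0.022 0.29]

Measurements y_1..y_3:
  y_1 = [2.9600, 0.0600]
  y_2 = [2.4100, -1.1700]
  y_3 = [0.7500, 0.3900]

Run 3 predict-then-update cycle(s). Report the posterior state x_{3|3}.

step 1: x^-=[-4.1417, -2.7100]  P^-=[0.4093 0.0673; 0.0673 0.4300]  H_jac=[-0.5402 0.0000; 0.0000 0.4183]  S=[0.4994 -0.0422; -0.0422 0.5552]  K=[-0.4412 0.0172; -0.0457 0.3205]  nu=[2.1185, 0.9683]  x^+=[-5.0598, -2.4965]  P^+=[0.3112 0.0482; 0.0482 0.3707]
step 2: x^-=[-5.7339, -2.4965]  P^-=[0.4843 0.1593; 0.1593 0.5107]  H_jac=[0.8529 0.0000; 0.0000 0.6013]  S=[0.7323 0.0547; 0.0547 0.6646]  K=[0.5567 0.0983; 0.1519 0.4495]  nu=[1.8879, -0.3709]  x^+=[-4.7193, -2.3764]  P^+=[0.2449 0.0535; 0.0535 0.3520]
step 3: x^-=[-5.3610, -2.3764]  P^-=[0.4195 0.1595; 0.1595 0.4920]  H_jac=[0.6041 0.0000; 0.0000 0.6927]  S=[0.5331 0.0397; 0.0397 0.7161]  K=[0.4658 0.1284; 0.1459 0.4679]  nu=[-0.0469, 1.1113]  x^+=[-5.2401, -1.8634]  P^+=[0.2873 0.0709; 0.0709 0.3185]

x_post = [-5.2401, -1.8634]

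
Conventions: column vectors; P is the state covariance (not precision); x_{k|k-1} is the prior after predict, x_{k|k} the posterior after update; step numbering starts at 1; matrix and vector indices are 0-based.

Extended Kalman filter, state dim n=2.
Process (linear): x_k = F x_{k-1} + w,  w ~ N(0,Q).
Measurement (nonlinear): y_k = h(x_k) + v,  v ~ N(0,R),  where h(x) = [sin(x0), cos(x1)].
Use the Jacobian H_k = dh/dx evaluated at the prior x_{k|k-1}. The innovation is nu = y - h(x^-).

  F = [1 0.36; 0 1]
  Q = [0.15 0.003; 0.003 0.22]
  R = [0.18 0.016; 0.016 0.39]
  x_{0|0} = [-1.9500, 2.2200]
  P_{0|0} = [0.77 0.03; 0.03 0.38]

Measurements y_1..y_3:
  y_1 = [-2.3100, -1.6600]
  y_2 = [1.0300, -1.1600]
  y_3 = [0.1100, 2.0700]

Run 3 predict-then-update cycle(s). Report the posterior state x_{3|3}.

x_post = [-1.5686, 1.4203]

step 1: x^-=[-1.1508, 2.2200]  P^-=[0.9908 0.1698; 0.1698 0.6000]  H_jac=[0.4078 0.0000; 0.0000 -0.7966]  S=[0.3447 -0.0392; -0.0392 0.7707]  K=[1.1587 -0.1166; 0.1312 -0.6135]  nu=[-1.3969, -1.0554]  x^+=[-2.6463, 2.6843]  P^+=[0.5069 0.0338; 0.0338 0.2977]
step 2: x^-=[-1.6800, 2.6843]  P^-=[0.7199 0.1440; 0.1440 0.5177]  H_jac=[-0.1090 0.0000; 0.0000 -0.4416]  S=[0.1885 0.0229; 0.0229 0.4909]  K=[-0.4026 -0.1107; -0.0268 -0.4644]  nu=[2.0240, -0.2628]  x^+=[-2.4657, 2.7521]  P^+=[0.6812 0.1124; 0.1124 0.4111]
step 3: x^-=[-1.4749, 2.7521]  P^-=[0.9654 0.2634; 0.2634 0.6311]  H_jac=[0.0957 0.0000; 0.0000 -0.3797]  S=[0.1888 0.0064; 0.0064 0.4810]  K=[0.4966 -0.2146; 0.1505 -0.5002]  nu=[1.1054, 2.9951]  x^+=[-1.5686, 1.4203]  P^+=[0.8981 0.1995; 0.1995 0.5075]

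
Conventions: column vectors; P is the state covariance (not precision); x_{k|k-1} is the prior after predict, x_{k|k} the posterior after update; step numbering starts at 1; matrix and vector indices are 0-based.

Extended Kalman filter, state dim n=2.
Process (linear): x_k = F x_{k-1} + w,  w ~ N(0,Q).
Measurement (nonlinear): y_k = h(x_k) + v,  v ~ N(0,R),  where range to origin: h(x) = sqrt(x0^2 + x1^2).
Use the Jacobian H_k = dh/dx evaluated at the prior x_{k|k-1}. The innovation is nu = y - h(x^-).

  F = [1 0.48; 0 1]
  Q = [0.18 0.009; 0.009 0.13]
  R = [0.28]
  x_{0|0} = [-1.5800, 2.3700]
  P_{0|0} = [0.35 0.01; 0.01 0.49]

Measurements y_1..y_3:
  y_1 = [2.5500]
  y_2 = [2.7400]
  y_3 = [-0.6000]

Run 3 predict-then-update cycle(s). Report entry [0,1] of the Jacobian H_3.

step 1: x^-=[-0.4424, 2.3700]  P^-=[0.6525 0.2542; 0.2542 0.6200]  H_jac=[-0.1835 0.9830]  S=[0.8094]  K=[0.1608; 0.6954]  nu=[0.1391]  x^+=[-0.4200, 2.4667]  P^+=[0.6316 0.1637; 0.1637 0.2286]
step 2: x^-=[0.7640, 2.4667]  P^-=[1.0214 0.2824; 0.2824 0.3586]  H_jac=[0.2959 0.9552]  S=[0.8563]  K=[0.6680; 0.4977]  nu=[0.1577]  x^+=[0.8693, 2.5452]  P^+=[0.6393 -0.0022; -0.0022 0.1466]
step 3: x^-=[2.0910, 2.5452]  P^-=[0.8510 0.0771; 0.0771 0.2766]  H_jac=[0.6348 0.7727]  S=[0.8637]  K=[0.6945; 0.3041]  nu=[-3.8940]  x^+=[-0.6132, 1.3610]  P^+=[0.4344 -0.1053; -0.1053 0.1967]

H_jac[0,1] = 0.7727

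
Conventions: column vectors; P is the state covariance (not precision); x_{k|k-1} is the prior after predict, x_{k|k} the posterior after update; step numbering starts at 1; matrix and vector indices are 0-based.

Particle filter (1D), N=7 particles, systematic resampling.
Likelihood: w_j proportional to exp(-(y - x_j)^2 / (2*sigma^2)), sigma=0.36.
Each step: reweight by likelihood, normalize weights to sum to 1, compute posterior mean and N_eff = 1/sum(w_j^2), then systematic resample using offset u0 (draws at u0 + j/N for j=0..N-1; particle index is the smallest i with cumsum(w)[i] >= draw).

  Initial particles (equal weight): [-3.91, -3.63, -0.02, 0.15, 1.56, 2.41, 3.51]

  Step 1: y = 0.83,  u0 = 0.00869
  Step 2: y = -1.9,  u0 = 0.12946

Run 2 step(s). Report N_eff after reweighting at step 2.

step 1: w=[0.0000, 0.0000, 0.1722, 0.4697, 0.3579, 0.0002, 0.0000]  mean=0.6257  Neff=2.6428  idx=[2, 2, 3, 3, 3, 4, 4]
step 2: w=[0.4489, 0.4489, 0.0341, 0.0341, 0.0341, 0.0000, 0.0000]  mean=-0.0026  Neff=2.4604  idx=[0, 0, 0, 1, 1, 1, 4]

N_eff = 2.4604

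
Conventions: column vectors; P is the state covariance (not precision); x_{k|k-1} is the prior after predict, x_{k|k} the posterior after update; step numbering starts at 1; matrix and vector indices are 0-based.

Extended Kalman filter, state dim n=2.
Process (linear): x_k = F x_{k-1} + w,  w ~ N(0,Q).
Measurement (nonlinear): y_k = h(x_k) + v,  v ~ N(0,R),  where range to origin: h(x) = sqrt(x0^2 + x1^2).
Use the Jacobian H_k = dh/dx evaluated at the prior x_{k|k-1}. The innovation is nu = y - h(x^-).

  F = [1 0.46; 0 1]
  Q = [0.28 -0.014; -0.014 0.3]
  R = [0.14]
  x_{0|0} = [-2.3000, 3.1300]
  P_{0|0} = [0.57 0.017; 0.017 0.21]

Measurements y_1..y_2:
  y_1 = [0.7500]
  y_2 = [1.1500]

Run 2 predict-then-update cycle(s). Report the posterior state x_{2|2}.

x_post = [0.1821, 1.1693]

step 1: x^-=[-0.8602, 3.1300]  P^-=[0.9101 0.0996; 0.0996 0.5100]  H_jac=[-0.2650 0.9642]  S=[0.6272]  K=[-0.2314; 0.7420]  nu=[-2.4961]  x^+=[-0.2826, 1.2780]  P^+=[0.8765 0.2073; 0.2073 0.1647]
step 2: x^-=[0.3052, 1.2780]  P^-=[1.3820 0.2690; 0.2690 0.4647]  H_jac=[0.2323 0.9726]  S=[0.7758]  K=[0.7512; 0.6632]  nu=[-0.1639]  x^+=[0.1821, 1.1693]  P^+=[0.9443 -0.1174; -0.1174 0.1235]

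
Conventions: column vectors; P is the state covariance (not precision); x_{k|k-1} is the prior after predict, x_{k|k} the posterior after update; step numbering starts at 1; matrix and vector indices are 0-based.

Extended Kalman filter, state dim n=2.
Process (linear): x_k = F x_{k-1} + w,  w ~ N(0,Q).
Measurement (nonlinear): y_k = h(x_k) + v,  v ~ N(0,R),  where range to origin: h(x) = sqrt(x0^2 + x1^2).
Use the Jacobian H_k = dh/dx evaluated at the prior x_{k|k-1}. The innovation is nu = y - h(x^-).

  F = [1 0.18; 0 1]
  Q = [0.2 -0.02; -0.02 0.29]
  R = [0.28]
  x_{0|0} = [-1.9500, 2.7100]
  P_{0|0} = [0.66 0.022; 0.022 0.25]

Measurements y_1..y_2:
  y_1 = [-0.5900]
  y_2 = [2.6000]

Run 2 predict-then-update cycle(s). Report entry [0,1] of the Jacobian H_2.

step 1: x^-=[-1.4622, 2.7100]  P^-=[0.8760 0.0470; 0.0470 0.5400]  H_jac=[-0.4748 0.8801]  S=[0.8565]  K=[-0.4374; 0.5288]  nu=[-3.6693]  x^+=[0.1427, 0.7696]  P^+=[0.7122 0.2451; 0.2451 0.3005]
step 2: x^-=[0.2812, 0.7696]  P^-=[1.0101 0.2792; 0.2792 0.5905]  H_jac=[0.3432 0.9393]  S=[1.0999]  K=[0.5536; 0.5914]  nu=[1.7806]  x^+=[1.2670, 1.8226]  P^+=[0.6730 -0.0809; -0.0809 0.2058]

H_jac[0,1] = 0.9393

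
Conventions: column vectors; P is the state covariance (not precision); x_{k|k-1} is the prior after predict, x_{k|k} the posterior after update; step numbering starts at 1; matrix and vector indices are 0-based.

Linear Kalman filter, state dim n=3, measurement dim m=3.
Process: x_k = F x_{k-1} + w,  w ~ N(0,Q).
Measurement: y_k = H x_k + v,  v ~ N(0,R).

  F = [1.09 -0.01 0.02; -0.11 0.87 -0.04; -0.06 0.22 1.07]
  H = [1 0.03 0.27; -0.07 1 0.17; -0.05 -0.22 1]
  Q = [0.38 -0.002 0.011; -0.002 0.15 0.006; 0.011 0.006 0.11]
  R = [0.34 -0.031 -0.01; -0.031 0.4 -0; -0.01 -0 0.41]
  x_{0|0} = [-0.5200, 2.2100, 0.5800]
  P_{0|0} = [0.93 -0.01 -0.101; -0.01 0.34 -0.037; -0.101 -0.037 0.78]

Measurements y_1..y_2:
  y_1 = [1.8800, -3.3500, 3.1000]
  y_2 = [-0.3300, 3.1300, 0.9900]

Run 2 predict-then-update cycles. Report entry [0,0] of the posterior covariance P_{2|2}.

step 1: x^-=[-0.5773, 1.9567, 1.1380]  P^-=[1.4811 -0.1226 -0.1537; -0.1226 0.4234 0.0221; -0.1537 0.0221 1.0186]  S=[1.8057 -0.2147 0.0630; -0.2147 0.8885 0.1228; 0.0630 0.1228 1.4558]  K=[0.7927 -0.0695 -0.1664; 0.0054 0.5039 -0.0873; 0.0617 0.1520 0.6862]  nu=[2.0913, -5.5406, 2.3636]  x^+=[1.0725, -1.0301, 2.0467]  P^+=[0.2918 -0.0207 -0.0661; -0.0207 0.1988 0.0068; -0.0661 0.0068 0.2789]
step 2: x^-=[1.2203, -1.0960, 1.8991]  P^-=[0.7244 -0.0555 -0.0846; -0.0555 0.3073 0.0495; -0.0846 0.0495 0.4523]  S=[1.0494 -0.1062 0.0012; -0.1062 0.7506 0.0681; 0.0012 0.0681 0.8644]  K=[0.6614 -0.0559 -0.1222; 0.0125 0.4323 -0.0518; 0.0505 0.1377 0.5046]  nu=[-2.0301, 3.9886, -1.0892]  x^+=[-0.2124, 0.6593, 1.7963]  P^+=[0.2415 -0.0177 -0.0485; -0.0177 0.1688 0.0149; -0.0485 0.0149 0.2072]

P_post[0,0] = 0.2415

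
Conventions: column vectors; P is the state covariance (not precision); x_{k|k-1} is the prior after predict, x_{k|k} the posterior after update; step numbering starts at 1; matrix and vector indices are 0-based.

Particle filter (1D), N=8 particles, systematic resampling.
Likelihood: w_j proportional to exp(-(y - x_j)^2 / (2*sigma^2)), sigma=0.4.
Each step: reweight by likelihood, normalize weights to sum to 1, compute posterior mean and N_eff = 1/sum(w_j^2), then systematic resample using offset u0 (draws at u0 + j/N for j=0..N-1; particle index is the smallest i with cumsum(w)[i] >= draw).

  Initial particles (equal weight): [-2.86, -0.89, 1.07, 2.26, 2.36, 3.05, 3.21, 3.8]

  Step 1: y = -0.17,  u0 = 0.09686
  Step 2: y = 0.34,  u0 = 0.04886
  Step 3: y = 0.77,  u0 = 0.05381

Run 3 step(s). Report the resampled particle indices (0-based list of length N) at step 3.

step 1: w=[0.0000, 0.9603, 0.0397, 0.0000, 0.0000, 0.0000, 0.0000, 0.0000]  mean=-0.8121  Neff=1.0826  idx=[1, 1, 1, 1, 1, 1, 1, 2]
step 2: w=[0.0352, 0.0352, 0.0352, 0.0352, 0.0352, 0.0352, 0.0352, 0.7534]  mean=0.5866  Neff=1.7354  idx=[1, 4, 7, 7, 7, 7, 7, 7]
step 3: w=[0.0000, 0.0000, 0.1667, 0.1667, 0.1667, 0.1667, 0.1667, 0.1667]  mean=1.0698  Neff=6.0010  idx=[2, 3, 3, 4, 5, 6, 6, 7]

resampled_idx = [2, 3, 3, 4, 5, 6, 6, 7]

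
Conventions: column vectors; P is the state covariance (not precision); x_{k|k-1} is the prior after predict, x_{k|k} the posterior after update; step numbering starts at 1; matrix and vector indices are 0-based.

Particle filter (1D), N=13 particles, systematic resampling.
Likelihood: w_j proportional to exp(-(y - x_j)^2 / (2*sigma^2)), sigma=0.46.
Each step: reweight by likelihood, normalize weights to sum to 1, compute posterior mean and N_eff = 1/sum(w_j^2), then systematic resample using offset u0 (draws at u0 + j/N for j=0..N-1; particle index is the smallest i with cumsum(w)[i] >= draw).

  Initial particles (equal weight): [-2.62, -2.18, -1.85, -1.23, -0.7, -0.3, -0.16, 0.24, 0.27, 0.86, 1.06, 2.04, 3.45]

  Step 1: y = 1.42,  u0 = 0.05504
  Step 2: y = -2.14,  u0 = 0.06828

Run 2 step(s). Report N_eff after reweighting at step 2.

N_eff = 4.6465

step 1: w=[0.0000, 0.0000, 0.0000, 0.0000, 0.0000, 0.0005, 0.0016, 0.0219, 0.0258, 0.2802, 0.4328, 0.2370, 0.0000]  mean=1.1953  Neff=3.0942  idx=[9, 9, 9, 9, 10, 10, 10, 10, 10, 10, 11, 11, 11]
step 2: w=[0.2315, 0.2315, 0.2315, 0.2315, 0.0124, 0.0124, 0.0124, 0.0124, 0.0124, 0.0124, 0.0000, 0.0000, 0.0000]  mean=0.8748  Neff=4.6465  idx=[0, 0, 0, 1, 1, 1, 2, 2, 2, 3, 3, 3, 9]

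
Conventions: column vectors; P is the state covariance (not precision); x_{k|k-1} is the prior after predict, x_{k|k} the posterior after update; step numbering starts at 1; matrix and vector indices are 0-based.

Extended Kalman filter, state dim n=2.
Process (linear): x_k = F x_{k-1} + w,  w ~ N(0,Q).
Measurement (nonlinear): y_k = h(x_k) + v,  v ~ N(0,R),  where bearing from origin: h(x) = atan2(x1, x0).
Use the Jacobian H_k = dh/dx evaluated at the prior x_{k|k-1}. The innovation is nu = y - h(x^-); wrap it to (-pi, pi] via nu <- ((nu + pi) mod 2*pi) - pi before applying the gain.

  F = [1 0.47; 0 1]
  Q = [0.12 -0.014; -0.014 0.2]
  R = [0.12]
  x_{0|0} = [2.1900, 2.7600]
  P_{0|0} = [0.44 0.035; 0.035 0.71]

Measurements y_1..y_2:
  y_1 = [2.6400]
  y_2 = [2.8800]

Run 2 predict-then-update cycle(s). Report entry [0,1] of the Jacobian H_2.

step 1: x^-=[3.4872, 2.7600]  P^-=[0.7497 0.3547; 0.3547 0.9100]  H_jac=[-0.1395 0.1763]  S=[0.1454]  K=[-0.2894; 0.7629]  nu=[1.9705]  x^+=[2.9170, 4.2632]  P^+=[0.7376 0.3868; 0.3868 0.8254]
step 2: x^-=[4.9207, 4.2632]  P^-=[1.4035 0.7607; 0.7607 1.0254]  H_jac=[-0.1006 0.1161]  S=[0.1303]  K=[-0.4057; 0.3264]  nu=[2.1661]  x^+=[4.0419, 4.9703]  P^+=[1.3820 0.7780; 0.7780 1.0115]

H_jac[0,1] = 0.1161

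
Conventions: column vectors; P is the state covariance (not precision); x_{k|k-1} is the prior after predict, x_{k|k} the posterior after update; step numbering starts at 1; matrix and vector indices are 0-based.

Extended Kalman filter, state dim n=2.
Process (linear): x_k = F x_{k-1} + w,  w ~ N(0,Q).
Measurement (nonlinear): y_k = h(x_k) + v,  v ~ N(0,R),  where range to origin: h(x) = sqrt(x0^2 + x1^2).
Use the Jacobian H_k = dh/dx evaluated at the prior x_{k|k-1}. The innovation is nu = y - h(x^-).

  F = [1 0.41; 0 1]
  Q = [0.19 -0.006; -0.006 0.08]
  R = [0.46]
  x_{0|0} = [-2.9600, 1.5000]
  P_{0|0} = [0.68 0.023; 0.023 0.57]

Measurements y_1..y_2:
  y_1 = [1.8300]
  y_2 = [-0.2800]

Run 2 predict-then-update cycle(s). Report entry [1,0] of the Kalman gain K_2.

K[1,0] = 0.2037

step 1: x^-=[-2.3450, 1.5000]  P^-=[0.9847 0.2507; 0.2507 0.6500]  H_jac=[-0.8424 0.5388]  S=[1.1199]  K=[-0.6201; 0.1242]  nu=[-0.9537]  x^+=[-1.7536, 1.3816]  P^+=[0.5541 0.3369; 0.3369 0.6327]
step 2: x^-=[-1.1872, 1.3816]  P^-=[1.1267 0.5903; 0.5903 0.7127]  H_jac=[-0.6517 0.7584]  S=[0.7650]  K=[-0.3747; 0.2037]  nu=[-2.1016]  x^+=[-0.3998, 0.9535]  P^+=[1.0194 0.6487; 0.6487 0.6810]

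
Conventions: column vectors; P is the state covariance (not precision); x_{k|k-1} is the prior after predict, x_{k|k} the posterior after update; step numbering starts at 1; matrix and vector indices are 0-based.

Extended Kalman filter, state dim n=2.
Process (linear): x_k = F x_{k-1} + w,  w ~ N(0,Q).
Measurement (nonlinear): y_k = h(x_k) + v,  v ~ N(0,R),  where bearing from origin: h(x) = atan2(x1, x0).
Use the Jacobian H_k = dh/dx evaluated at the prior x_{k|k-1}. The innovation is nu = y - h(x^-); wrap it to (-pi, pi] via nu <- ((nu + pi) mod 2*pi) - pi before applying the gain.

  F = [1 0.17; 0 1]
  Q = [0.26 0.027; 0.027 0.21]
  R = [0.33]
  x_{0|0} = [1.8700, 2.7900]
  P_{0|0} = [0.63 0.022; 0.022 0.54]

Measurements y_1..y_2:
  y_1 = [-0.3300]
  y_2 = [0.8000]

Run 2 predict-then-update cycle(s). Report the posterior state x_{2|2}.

x_post = [3.2422, 2.5232]

step 1: x^-=[2.3443, 2.7900]  P^-=[0.9131 0.1408; 0.1408 0.7500]  H_jac=[-0.2101 0.1765]  S=[0.3832]  K=[-0.4357; 0.2683]  nu=[-1.2020]  x^+=[2.8680, 2.4675]  P^+=[0.8403 0.1856; 0.1856 0.7224]
step 2: x^-=[3.2875, 2.4675]  P^-=[1.1843 0.3354; 0.3354 0.9324]  H_jac=[-0.1460 0.1946]  S=[0.3715]  K=[-0.2899; 0.3565]  nu=[0.1561]  x^+=[3.2422, 2.5232]  P^+=[1.1531 0.3738; 0.3738 0.8852]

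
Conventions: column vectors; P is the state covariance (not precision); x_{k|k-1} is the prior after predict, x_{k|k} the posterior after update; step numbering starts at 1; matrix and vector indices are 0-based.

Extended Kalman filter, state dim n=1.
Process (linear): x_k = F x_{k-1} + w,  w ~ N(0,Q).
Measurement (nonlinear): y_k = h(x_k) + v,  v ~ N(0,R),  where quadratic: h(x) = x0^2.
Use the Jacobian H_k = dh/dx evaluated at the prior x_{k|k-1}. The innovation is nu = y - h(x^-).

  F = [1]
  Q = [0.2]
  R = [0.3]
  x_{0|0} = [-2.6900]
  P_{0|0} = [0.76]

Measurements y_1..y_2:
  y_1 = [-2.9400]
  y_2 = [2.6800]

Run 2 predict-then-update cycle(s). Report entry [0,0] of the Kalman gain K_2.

K[0,0] = -0.3986

step 1: x^-=[-2.6900]  P^-=[0.9600]  H_jac=[-5.3800]  S=[28.0866]  K=[-0.1839]  nu=[-10.1761]  x^+=[-0.8187]  P^+=[0.0103]
step 2: x^-=[-0.8187]  P^-=[0.2103]  H_jac=[-1.6375]  S=[0.8638]  K=[-0.3986]  nu=[2.0097]  x^+=[-1.6198]  P^+=[0.0730]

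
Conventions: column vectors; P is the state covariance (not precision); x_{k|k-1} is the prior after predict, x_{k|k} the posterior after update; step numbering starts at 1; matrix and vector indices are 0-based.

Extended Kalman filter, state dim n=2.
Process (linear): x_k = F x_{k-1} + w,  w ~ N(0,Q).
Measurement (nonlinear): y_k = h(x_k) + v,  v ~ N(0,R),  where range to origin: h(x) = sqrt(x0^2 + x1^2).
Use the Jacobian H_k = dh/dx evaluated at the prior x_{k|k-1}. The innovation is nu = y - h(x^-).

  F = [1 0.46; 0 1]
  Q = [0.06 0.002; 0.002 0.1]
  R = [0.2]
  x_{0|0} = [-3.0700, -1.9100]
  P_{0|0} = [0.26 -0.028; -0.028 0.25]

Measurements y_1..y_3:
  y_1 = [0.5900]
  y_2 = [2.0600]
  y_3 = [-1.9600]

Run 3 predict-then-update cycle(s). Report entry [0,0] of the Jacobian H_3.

H_jac[0,0] = -0.9777

step 1: x^-=[-3.9486, -1.9100]  P^-=[0.3471 0.0890; 0.0890 0.3500]  H_jac=[-0.9002 -0.4354]  S=[0.6175]  K=[-0.5689; -0.3766]  nu=[-3.7963]  x^+=[-1.7890, -0.4804]  P^+=[0.1473 -0.0433; -0.0433 0.2624]
step 2: x^-=[-2.0100, -0.4804]  P^-=[0.2230 0.0794; 0.0794 0.3624]  H_jac=[-0.9726 -0.2324]  S=[0.4665]  K=[-0.5046; -0.3462]  nu=[-0.0066]  x^+=[-2.0066, -0.4781]  P^+=[0.1043 -0.0021; -0.0021 0.3065]
step 3: x^-=[-2.2266, -0.4781]  P^-=[0.2272 0.1409; 0.1409 0.4065]  H_jac=[-0.9777 -0.2099]  S=[0.4930]  K=[-0.5107; -0.4526]  nu=[-4.2373]  x^+=[-0.0627, 1.4399]  P^+=[0.0987 0.0270; 0.0270 0.3055]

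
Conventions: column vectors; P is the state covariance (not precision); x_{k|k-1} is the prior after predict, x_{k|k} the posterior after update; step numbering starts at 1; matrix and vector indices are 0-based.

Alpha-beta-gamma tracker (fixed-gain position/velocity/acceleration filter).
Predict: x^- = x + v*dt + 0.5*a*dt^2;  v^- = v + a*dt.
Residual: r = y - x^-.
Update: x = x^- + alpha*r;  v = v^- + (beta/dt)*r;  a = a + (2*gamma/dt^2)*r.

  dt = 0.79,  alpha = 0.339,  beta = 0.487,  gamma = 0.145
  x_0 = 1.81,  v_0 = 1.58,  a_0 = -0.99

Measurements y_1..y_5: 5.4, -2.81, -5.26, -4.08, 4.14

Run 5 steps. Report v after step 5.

step 1: x_pred=2.7493  r=2.6507  x^+=3.6479  v^+=2.4320  a^+=0.2417
step 2: x_pred=5.6445  r=-8.4545  x^+=2.7785  v^+=-2.5889  a^+=-3.6869
step 3: x_pred=-0.4173  r=-4.8427  x^+=-2.0590  v^+=-8.4869  a^+=-5.9371
step 4: x_pred=-10.6163  r=6.5363  x^+=-8.4005  v^+=-9.1479  a^+=-2.8999
step 5: x_pred=-16.5322  r=20.6722  x^+=-9.5243  v^+=1.3047  a^+=6.7058

v_post = 1.3047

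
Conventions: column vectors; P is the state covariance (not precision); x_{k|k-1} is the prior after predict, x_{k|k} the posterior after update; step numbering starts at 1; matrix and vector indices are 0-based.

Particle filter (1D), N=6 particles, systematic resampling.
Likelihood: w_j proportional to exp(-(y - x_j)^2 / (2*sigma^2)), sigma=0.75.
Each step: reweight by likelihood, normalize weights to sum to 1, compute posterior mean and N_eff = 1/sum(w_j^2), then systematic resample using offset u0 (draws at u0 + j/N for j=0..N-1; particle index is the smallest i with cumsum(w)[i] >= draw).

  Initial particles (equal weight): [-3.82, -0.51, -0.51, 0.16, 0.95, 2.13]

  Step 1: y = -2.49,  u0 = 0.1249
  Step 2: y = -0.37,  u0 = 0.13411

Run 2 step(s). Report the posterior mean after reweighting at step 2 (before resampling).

post_mean = -0.5102

step 1: w=[0.7663, 0.1132, 0.1132, 0.0072, 0.0001, 0.0000]  mean=-3.0416  Neff=1.6315  idx=[0, 0, 0, 0, 1, 2]
step 2: w=[0.0000, 0.0000, 0.0000, 0.0000, 0.5000, 0.5000]  mean=-0.5102  Neff=2.0002  idx=[4, 4, 4, 5, 5, 5]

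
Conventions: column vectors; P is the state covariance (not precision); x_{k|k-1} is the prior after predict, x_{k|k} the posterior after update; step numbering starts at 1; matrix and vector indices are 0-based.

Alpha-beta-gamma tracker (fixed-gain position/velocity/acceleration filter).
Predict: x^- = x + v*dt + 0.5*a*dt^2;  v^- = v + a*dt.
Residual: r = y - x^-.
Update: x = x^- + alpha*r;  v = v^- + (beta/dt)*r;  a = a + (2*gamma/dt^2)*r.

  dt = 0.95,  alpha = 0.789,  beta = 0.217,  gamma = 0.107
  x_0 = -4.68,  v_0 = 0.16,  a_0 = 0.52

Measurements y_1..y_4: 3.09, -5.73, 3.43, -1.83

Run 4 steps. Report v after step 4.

v_post = 2.2490

step 1: x_pred=-4.2933  r=7.3833  x^+=1.5321  v^+=2.3405  a^+=2.2707
step 2: x_pred=4.7803  r=-10.5103  x^+=-3.5123  v^+=2.0969  a^+=-0.2215
step 3: x_pred=-1.6202  r=5.0502  x^+=2.3644  v^+=3.0401  a^+=0.9760
step 4: x_pred=5.6930  r=-7.5230  x^+=-0.2427  v^+=2.2490  a^+=-0.8078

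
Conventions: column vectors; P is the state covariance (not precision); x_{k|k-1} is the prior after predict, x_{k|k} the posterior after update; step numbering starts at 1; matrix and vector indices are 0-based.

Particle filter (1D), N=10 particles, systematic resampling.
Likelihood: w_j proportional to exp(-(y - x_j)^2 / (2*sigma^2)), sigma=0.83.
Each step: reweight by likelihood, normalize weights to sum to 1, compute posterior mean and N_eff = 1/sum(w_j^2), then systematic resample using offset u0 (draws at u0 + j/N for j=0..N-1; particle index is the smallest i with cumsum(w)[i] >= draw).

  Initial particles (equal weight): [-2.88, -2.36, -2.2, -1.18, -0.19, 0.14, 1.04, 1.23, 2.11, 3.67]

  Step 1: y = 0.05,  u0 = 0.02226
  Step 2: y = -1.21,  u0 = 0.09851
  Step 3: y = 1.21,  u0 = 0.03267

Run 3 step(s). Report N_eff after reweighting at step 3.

N_eff = 5.1549

step 1: w=[0.0006, 0.0046, 0.0079, 0.1033, 0.2969, 0.3078, 0.1520, 0.1127, 0.0142, 0.0000]  mean=0.1618  Neff=4.3541  idx=[3, 4, 4, 4, 5, 5, 5, 6, 6, 7]
step 2: w=[0.3054, 0.1436, 0.1436, 0.1436, 0.0814, 0.0814, 0.0814, 0.0078, 0.0078, 0.0041]  mean=-0.3869  Neff=5.7094  idx=[0, 0, 0, 1, 2, 3, 3, 4, 5, 9]
step 3: w=[0.0055, 0.0055, 0.0055, 0.0836, 0.0836, 0.0836, 0.0836, 0.1511, 0.1511, 0.3468]  mean=0.3858  Neff=5.1549  idx=[3, 4, 5, 6, 7, 8, 8, 9, 9, 9]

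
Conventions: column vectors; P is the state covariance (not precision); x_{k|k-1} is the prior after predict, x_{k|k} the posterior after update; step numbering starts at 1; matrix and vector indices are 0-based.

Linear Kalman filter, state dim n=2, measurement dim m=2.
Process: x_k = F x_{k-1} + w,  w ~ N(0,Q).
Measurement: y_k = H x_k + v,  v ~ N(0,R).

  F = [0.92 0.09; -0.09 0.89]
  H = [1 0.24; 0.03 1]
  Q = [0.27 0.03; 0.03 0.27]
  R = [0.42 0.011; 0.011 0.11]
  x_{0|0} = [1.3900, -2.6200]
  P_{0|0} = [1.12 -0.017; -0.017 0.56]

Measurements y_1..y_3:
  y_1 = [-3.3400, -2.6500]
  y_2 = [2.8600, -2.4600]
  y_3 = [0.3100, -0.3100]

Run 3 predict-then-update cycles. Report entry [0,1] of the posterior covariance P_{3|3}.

step 1: x^-=[1.0430, -2.4569]  P^-=[1.2197 -0.0317; -0.0317 0.7254]  S=[1.6663 0.1898; 0.1898 0.8346]  K=[0.7461 -0.1638; -0.0137 0.8711]  nu=[-3.7933, -0.2244]  x^+=[-1.7504, -2.6002]  P^+=[0.3162 -0.0193; -0.0193 0.0963]
step 2: x^-=[-1.8444, -2.1567]  P^-=[0.5352 -0.0041; -0.0041 0.3519]  S=[0.9735 0.1074; 0.1074 0.4621]  K=[0.5603 -0.1043; -0.0015 0.7615]  nu=[5.2220, -0.2480]  x^+=[1.1072, -2.3532]  P^+=[0.2371 -0.0124; -0.0124 0.0841]
step 3: x^-=[0.8068, -2.1940]  P^-=[0.4693 0.0070; 0.0070 0.3405]  S=[0.9123 0.1139; 0.1139 0.4514]  K=[0.5271 -0.0862; 0.0031 0.7541]  nu=[0.0297, 1.8598]  x^+=[0.6621, -0.7914]  P^+=[0.2229 -0.0104; -0.0104 0.0833]

P_post[0,1] = -0.0104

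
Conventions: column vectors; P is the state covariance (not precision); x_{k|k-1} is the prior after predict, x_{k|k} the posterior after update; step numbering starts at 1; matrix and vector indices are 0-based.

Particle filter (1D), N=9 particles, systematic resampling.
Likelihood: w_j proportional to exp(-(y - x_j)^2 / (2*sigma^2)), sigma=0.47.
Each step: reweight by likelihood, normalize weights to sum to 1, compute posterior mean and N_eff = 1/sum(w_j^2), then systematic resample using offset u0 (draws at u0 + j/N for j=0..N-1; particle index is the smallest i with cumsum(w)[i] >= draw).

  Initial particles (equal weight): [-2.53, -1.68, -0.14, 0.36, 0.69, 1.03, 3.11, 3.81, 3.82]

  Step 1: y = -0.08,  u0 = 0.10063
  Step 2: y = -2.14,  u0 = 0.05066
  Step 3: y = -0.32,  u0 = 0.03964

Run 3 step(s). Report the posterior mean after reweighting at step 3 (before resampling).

step 1: w=[0.0000, 0.0016, 0.5053, 0.3287, 0.1331, 0.0313, 0.0000, 0.0000, 0.0000]  mean=0.1691  Neff=2.6173  idx=[2, 2, 2, 2, 3, 3, 3, 4, 5]
step 2: w=[0.2488, 0.2488, 0.2488, 0.2488, 0.0015, 0.0015, 0.0015, 0.0000, 0.0000]  mean=-0.1377  Neff=4.0370  idx=[0, 0, 1, 1, 1, 2, 2, 3, 3]
step 3: w=[0.1111, 0.1111, 0.1111, 0.1111, 0.1111, 0.1111, 0.1111, 0.1111, 0.1111]  mean=-0.1400  Neff=9.0000  idx=[0, 1, 2, 3, 4, 5, 6, 7, 8]

post_mean = -0.1400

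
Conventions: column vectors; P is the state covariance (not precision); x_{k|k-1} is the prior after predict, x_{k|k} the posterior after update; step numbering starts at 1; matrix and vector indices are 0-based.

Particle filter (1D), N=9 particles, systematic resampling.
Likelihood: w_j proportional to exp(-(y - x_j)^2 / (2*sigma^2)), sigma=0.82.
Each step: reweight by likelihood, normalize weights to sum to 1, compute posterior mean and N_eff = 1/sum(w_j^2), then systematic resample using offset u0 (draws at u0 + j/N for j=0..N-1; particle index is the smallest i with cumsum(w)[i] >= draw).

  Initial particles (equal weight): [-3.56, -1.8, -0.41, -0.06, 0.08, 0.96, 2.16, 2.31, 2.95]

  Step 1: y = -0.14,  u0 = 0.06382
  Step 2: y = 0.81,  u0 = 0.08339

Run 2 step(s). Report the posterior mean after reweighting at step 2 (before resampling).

step 1: w=[0.0000, 0.0371, 0.2726, 0.2864, 0.2776, 0.1170, 0.0056, 0.0033, 0.0002]  mean=-0.0408  Neff=4.0235  idx=[2, 2, 2, 3, 3, 4, 4, 4, 5]
step 2: w=[0.0644, 0.0644, 0.0644, 0.1110, 0.1110, 0.1311, 0.1311, 0.1311, 0.1916]  mean=0.1228  Neff=7.9792  idx=[1, 3, 4, 5, 5, 6, 7, 8, 8]

post_mean = 0.1228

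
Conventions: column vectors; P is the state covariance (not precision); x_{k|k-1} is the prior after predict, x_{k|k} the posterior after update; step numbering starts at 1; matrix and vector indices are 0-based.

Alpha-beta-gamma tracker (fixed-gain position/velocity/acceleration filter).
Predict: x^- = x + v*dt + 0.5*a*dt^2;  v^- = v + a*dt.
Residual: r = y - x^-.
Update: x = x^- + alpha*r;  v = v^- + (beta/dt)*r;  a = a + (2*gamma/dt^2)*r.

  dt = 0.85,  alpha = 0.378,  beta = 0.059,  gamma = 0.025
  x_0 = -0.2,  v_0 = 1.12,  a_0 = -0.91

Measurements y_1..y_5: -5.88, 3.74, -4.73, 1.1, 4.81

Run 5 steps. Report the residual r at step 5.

step 1: x_pred=0.4233  r=-6.3033  x^+=-1.9594  v^+=-0.0910  a^+=-1.3462
step 2: x_pred=-2.5231  r=6.2631  x^+=-0.1556  v^+=-0.8006  a^+=-0.9128
step 3: x_pred=-1.1658  r=-3.5642  x^+=-2.5131  v^+=-1.8238  a^+=-1.1594
step 4: x_pred=-4.4822  r=5.5822  x^+=-2.3721  v^+=-2.4219  a^+=-0.7731
step 5: x_pred=-4.7100  r=9.5200  x^+=-1.1115  v^+=-2.4182  a^+=-0.1143

resid = 9.5200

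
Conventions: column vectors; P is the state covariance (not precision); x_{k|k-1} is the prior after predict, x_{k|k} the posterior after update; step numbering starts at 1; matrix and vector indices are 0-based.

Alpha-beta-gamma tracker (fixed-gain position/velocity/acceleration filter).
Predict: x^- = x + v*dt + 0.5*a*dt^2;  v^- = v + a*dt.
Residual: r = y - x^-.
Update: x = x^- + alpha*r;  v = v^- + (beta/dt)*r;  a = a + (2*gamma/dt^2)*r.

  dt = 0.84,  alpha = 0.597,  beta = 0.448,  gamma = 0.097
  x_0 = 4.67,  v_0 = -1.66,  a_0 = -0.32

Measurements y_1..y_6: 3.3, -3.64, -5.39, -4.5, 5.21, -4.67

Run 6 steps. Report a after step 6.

a_post = 1.9553

step 1: x_pred=3.1627  r=0.1373  x^+=3.2447  v^+=-1.8556  a^+=-0.2823
step 2: x_pred=1.5864  r=-5.2264  x^+=-1.5338  v^+=-4.8801  a^+=-1.7192
step 3: x_pred=-6.2396  r=0.8496  x^+=-5.7324  v^+=-5.8711  a^+=-1.4856
step 4: x_pred=-11.1883  r=6.6883  x^+=-7.1954  v^+=-3.5520  a^+=0.3533
step 5: x_pred=-10.0544  r=15.2644  x^+=-0.9416  v^+=4.8858  a^+=4.5501
step 6: x_pred=4.7678  r=-9.4378  x^+=-0.8666  v^+=3.6744  a^+=1.9553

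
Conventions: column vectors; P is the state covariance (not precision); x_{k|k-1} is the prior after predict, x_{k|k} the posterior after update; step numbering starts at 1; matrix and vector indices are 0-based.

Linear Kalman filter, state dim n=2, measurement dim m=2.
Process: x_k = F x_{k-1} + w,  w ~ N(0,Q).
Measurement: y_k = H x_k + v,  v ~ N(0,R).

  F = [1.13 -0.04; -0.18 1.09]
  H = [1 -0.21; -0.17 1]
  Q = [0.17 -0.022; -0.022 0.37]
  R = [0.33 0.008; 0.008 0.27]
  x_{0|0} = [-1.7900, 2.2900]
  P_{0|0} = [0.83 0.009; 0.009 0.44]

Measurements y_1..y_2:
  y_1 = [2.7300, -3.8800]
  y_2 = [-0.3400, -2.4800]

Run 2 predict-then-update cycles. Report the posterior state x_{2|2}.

step 1: x^-=[-2.1143, 2.8183]  P^-=[1.2297 -0.1989; -0.1989 0.9161]  S=[1.6836 -0.5994; -0.5994 1.2893]  K=[0.7700 0.0416; 0.0359 0.7535]  nu=[5.4361, -7.0577]  x^+=[1.7780, -2.3045]  P^+=[0.2676 0.0629; 0.0629 0.2144]
step 2: x^-=[2.1013, -2.8320]  P^-=[0.5064 -0.0079; -0.0079 0.6087]  S=[0.8666 -0.2141; -0.2141 0.8961]  K=[0.5955 0.0374; 0.0123 0.6838]  nu=[-3.0360, 0.7092]  x^+=[0.3198, -2.3844]  P^+=[0.2074 0.0501; 0.0501 0.1932]

x_post = [0.3198, -2.3844]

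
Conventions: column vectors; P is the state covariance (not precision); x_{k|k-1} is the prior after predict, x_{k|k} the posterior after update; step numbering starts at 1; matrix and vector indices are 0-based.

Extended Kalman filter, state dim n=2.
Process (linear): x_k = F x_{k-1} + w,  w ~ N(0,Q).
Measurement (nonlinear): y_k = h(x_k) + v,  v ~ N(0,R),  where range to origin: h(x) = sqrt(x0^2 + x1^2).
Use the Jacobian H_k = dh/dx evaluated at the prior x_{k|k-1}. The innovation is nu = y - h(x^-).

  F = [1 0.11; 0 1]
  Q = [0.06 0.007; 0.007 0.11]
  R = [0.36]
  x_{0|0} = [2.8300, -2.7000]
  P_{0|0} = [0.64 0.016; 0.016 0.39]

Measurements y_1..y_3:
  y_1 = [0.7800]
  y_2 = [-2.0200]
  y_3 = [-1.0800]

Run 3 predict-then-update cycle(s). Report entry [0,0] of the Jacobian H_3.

step 1: x^-=[2.5330, -2.7000]  P^-=[0.7082 0.0659; 0.0659 0.5000]  H_jac=[0.6842 -0.7293]  S=[0.8917]  K=[0.4895; -0.3584]  nu=[-2.9222]  x^+=[1.1025, -1.6528]  P^+=[0.4946 0.2223; 0.2223 0.3855]
step 2: x^-=[0.9207, -1.6528]  P^-=[0.6081 0.2717; 0.2717 0.4955]  H_jac=[0.4867 -0.8736]  S=[0.6511]  K=[0.0900; -0.4617]  nu=[-3.9119]  x^+=[0.5688, 0.1533]  P^+=[0.6029 0.2988; 0.2988 0.3567]
step 3: x^-=[0.5857, 0.1533]  P^-=[0.7329 0.3450; 0.3450 0.4667]  H_jac=[0.9674 0.2532]  S=[1.2449]  K=[0.6397; 0.3630]  nu=[-1.6854]  x^+=[-0.4925, -0.4586]  P^+=[0.2234 0.0559; 0.0559 0.3026]

H_jac[0,0] = 0.9674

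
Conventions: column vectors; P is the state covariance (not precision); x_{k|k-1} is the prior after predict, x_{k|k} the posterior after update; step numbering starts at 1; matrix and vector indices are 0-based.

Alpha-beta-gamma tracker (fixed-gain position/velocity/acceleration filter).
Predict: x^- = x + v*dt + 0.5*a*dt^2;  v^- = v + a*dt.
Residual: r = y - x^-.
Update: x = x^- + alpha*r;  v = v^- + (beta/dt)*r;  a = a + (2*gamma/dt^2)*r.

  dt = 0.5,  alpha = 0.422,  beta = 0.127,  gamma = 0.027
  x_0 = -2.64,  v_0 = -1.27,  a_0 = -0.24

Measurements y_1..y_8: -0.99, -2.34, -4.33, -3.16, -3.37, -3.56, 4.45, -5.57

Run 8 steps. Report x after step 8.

step 1: x_pred=-3.3050  r=2.3150  x^+=-2.3281  v^+=-0.8020  a^+=0.2600
step 2: x_pred=-2.6966  r=0.3566  x^+=-2.5461  v^+=-0.5814  a^+=0.3371
step 3: x_pred=-2.7947  r=-1.5353  x^+=-3.4426  v^+=-0.8029  a^+=0.0054
step 4: x_pred=-3.8433  r=0.6833  x^+=-3.5550  v^+=-0.6266  a^+=0.1530
step 5: x_pred=-3.8491  r=0.4791  x^+=-3.6469  v^+=-0.4284  a^+=0.2565
step 6: x_pred=-3.8291  r=0.2691  x^+=-3.7155  v^+=-0.2318  a^+=0.3146
step 7: x_pred=-3.7921  r=8.2421  x^+=-0.3139  v^+=2.0190  a^+=2.0949
step 8: x_pred=0.9575  r=-6.5275  x^+=-1.7971  v^+=1.4085  a^+=0.6850

x_post = -1.7971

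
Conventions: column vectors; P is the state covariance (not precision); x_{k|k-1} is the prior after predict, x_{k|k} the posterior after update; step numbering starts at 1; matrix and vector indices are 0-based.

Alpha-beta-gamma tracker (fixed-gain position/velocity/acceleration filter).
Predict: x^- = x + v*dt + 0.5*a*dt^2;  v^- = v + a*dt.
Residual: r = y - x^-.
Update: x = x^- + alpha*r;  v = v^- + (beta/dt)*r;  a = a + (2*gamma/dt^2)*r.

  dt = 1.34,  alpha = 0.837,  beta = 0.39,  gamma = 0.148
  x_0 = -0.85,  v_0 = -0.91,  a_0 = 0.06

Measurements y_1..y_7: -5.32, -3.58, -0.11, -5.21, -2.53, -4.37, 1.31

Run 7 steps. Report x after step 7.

step 1: x_pred=-2.0155  r=-3.3045  x^+=-4.7814  v^+=-1.7913  a^+=-0.4847
step 2: x_pred=-7.6170  r=4.0370  x^+=-4.2380  v^+=-1.2660  a^+=0.1808
step 3: x_pred=-5.7721  r=5.6621  x^+=-1.0329  v^+=0.6242  a^+=1.1141
step 4: x_pred=0.8038  r=-6.0138  x^+=-4.2298  v^+=0.3669  a^+=0.1228
step 5: x_pred=-3.6279  r=1.0979  x^+=-2.7090  v^+=0.8509  a^+=0.3038
step 6: x_pred=-1.2960  r=-3.0740  x^+=-3.8689  v^+=0.3633  a^+=-0.2030
step 7: x_pred=-3.5643  r=4.8743  x^+=0.5155  v^+=1.5100  a^+=0.6005

x_post = 0.5155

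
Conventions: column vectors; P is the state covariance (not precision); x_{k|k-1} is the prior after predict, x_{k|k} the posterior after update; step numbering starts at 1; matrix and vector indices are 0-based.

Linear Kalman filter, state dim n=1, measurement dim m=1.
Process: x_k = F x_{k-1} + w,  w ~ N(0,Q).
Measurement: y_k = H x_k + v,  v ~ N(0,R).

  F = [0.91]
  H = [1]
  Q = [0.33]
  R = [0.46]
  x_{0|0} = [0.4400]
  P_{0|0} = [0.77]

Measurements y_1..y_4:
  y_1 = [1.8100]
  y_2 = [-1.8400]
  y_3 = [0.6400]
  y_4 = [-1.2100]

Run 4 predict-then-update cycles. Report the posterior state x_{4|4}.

step 1: x^-=[0.4004]  P^-=[0.9676]  S=[1.4276]  K=[0.6778]  nu=[1.4096]  x^+=[1.3558]  P^+=[0.3118]
step 2: x^-=[1.2338]  P^-=[0.5882]  S=[1.0482]  K=[0.5611]  nu=[-3.0738]  x^+=[-0.4911]  P^+=[0.2581]
step 3: x^-=[-0.4469]  P^-=[0.5438]  S=[1.0038]  K=[0.5417]  nu=[1.0869]  x^+=[0.1419]  P^+=[0.2492]
step 4: x^-=[0.1291]  P^-=[0.5364]  S=[0.9964]  K=[0.5383]  nu=[-1.3391]  x^+=[-0.5917]  P^+=[0.2476]

x_post = [-0.5917]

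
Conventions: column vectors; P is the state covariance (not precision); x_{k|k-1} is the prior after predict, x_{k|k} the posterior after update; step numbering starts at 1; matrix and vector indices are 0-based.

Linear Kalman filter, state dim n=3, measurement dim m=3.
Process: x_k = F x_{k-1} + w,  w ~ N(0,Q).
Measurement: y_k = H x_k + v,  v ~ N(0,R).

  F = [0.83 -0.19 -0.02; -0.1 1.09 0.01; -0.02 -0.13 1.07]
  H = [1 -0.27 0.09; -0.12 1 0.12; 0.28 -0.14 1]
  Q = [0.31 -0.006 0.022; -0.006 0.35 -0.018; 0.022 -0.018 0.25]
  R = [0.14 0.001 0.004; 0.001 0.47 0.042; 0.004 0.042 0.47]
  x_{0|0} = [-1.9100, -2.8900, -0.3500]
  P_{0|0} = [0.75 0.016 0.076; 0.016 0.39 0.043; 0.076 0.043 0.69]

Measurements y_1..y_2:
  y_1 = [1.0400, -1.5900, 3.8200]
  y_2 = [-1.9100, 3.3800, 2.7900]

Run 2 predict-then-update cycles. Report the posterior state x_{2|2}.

step 1: x^-=[-1.0292, -2.9626, 0.0394]  P^-=[0.8338 -0.1346 0.0616; -0.1346 0.8182 -0.0226; 0.0616 -0.0226 1.0317]  S=[1.1267 -0.4424 0.4598; -0.4424 1.3402 -0.0442; 0.4598 -0.0442 1.6345]  K=[0.8346 0.1046 -0.0399; -0.0499 0.6016 -0.0766; -0.1119 0.0554 0.6767]  nu=[1.2658, 1.2444, 3.6540]  x^+=[0.0115, -2.5572, 2.4393]  P^+=[0.1393 0.0699 -0.0402; 0.0699 0.2867 0.0096; -0.0402 0.0096 0.3325]
step 2: x^-=[0.4467, -2.7641, 2.9423]  P^-=[0.3958 -0.0131 -0.0253; -0.0131 0.6771 -0.0399; -0.0253 -0.0399 0.6350]  S=[0.5948 -0.2411 0.1857; -0.2411 1.1563 -0.0308; 0.1857 -0.0308 1.1474]  K=[0.7172 0.0935 -0.0374; -0.0778 0.5641 -0.0928; -0.0937 0.0296 0.5681]  nu=[-3.3678, 5.8447, -0.6644]  x^+=[-1.3974, 0.8568, 3.0538]  P^+=[0.1203 0.0618 -0.0358; 0.0618 0.2686 0.0000; -0.0358 0.0000 0.2779]

x_post = [-1.3974, 0.8568, 3.0538]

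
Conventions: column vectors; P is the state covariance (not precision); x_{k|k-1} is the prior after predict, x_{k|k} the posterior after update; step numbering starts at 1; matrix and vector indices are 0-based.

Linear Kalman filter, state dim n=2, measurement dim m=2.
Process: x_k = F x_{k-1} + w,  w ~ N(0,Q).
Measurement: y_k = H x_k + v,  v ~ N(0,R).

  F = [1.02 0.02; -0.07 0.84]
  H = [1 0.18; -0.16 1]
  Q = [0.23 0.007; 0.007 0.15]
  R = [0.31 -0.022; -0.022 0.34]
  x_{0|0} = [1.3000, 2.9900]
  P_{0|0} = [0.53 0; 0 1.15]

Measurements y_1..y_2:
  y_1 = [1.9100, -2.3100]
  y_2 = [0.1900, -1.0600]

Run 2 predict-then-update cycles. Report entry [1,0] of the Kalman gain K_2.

K[1,0] = 0.0852

step 1: x^-=[1.3858, 2.4206]  P^-=[0.7819 -0.0115; -0.0115 0.9640]  S=[1.1190 0.0152; 0.0152 1.3277]  K=[0.6984 -0.1109; 0.1349 0.7259]  nu=[0.0885, -4.5089]  x^+=[1.9477, -0.8405]  P^+=[0.2221 -0.0175; -0.0175 0.2410]
step 2: x^-=[1.9698, -0.8424]  P^-=[0.4605 -0.0198; -0.0198 0.3232]  S=[0.7738 -0.0567; -0.0567 0.6814]  K=[0.5840 -0.0886; 0.0852 0.4861]  nu=[-1.6282, 0.0975]  x^+=[1.0104, -0.9337]  P^+=[0.1854 -0.0133; -0.0133 0.1613]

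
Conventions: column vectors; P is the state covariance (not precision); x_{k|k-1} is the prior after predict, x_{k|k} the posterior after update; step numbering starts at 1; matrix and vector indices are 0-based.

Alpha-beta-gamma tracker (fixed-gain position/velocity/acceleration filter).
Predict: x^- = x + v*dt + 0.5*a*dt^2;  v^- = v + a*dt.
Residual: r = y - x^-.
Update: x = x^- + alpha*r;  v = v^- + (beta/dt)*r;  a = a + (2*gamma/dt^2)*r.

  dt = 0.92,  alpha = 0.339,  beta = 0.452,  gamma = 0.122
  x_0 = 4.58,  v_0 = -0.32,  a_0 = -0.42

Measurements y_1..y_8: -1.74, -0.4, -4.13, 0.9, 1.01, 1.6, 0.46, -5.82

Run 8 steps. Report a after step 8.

a_post = -5.3533

step 1: x_pred=4.1079  r=-5.8479  x^+=2.1254  v^+=-3.5795  a^+=-2.1058
step 2: x_pred=-2.0589  r=1.6589  x^+=-1.4965  v^+=-4.7018  a^+=-1.6276
step 3: x_pred=-6.5110  r=2.3810  x^+=-5.7038  v^+=-5.0294  a^+=-0.9412
step 4: x_pred=-10.7292  r=11.6292  x^+=-6.7869  v^+=-0.1818  a^+=2.4113
step 5: x_pred=-5.9338  r=6.9438  x^+=-3.5798  v^+=5.4480  a^+=4.4130
step 6: x_pred=3.2999  r=-1.6999  x^+=2.7237  v^+=8.6728  a^+=3.9230
step 7: x_pred=12.3628  r=-11.9028  x^+=8.3278  v^+=6.4340  a^+=0.4916
step 8: x_pred=14.4551  r=-20.2751  x^+=7.5818  v^+=-3.0750  a^+=-5.3533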